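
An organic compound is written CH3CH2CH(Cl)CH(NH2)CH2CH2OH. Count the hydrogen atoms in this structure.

Atom tally by fragment:
  CH3 → C:1 H:3
  CH2 → C:1 H:2
  CH(Cl) → C:1 H:1 Cl:1
  CH(NH2) → C:1 H:3 N:1
  CH2CH2OH → C:2 H:5 O:1
Element totals:
  C: 6
  H: 14
  Cl: 1
  N: 1
  O: 1

14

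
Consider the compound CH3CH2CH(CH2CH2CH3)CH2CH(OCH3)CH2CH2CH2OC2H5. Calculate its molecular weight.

230.39 g/mol

Element totals:
  C: 14
  H: 30
  O: 2
Molecular formula: C14H30O2.
  M = 14(12.011) + 30(1.008) + 2(15.999)
    = 168.154 + 30.240 + 31.998 = 230.392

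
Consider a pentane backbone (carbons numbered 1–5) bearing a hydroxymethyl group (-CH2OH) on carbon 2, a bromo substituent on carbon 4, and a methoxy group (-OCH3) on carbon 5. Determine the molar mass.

Atom tally by fragment:
  CH3 → C:1 H:3
  CH(CH2OH) → C:2 H:4 O:1
  CH2 → C:1 H:2
  CH(Br) → C:1 H:1 Br:1
  CH2OCH3 → C:2 H:5 O:1
Element totals:
  C: 7
  H: 15
  Br: 1
  O: 2
Molecular formula: C7H15BrO2.
  M = 7(12.011) + 15(1.008) + 79.904 + 2(15.999)
    = 84.077 + 15.120 + 79.904 + 31.998 = 211.099

211.10 g/mol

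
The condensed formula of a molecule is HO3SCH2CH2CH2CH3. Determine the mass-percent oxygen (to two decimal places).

Atom tally by fragment:
  HO3SCH2 → C:1 H:3 S:1 O:3
  CH2 → C:1 H:2
  CH2 → C:1 H:2
  CH3 → C:1 H:3
Element totals:
  C: 4
  H: 10
  O: 3
  S: 1
Molecular formula: C4H10O3S.
Molar mass = 138.181 g/mol.
Mass from O: 3 × 15.999 = 47.997 g/mol.
%O = 47.997 / 138.181 × 100 = 34.73%.

34.73%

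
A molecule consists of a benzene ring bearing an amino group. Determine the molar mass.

Atom tally by fragment:
  benzene ring core → C:6 H:6
  (− 1 ring H displaced by substituents)
  + NH2 → N:1 H:2
Element totals:
  C: 6
  H: 7
  N: 1
Molecular formula: C6H7N.
  M = 6(12.011) + 7(1.008) + 14.007
    = 72.066 + 7.056 + 14.007 = 93.129

93.13 g/mol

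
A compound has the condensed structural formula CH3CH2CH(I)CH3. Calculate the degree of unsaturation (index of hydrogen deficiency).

Element totals:
  C: 4
  H: 9
  I: 1
Molecular formula: C4H9I.
DoU = (2C + 2 + N − H − X) / 2 = (2·4 + 2 + 0 − 9 − 1) / 2 = 0.

0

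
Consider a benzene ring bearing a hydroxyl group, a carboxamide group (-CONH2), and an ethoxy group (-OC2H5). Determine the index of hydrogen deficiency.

5

Atom tally by fragment:
  benzene ring core → C:6 H:6
  (− 3 ring H displaced by substituents)
  + OH → O:1 H:1
  + CONH2 → C:1 H:2 O:1 N:1
  + OC2H5 → C:2 H:5 O:1
Element totals:
  C: 9
  H: 11
  N: 1
  O: 3
Molecular formula: C9H11NO3.
DoU = (2C + 2 + N − H − X) / 2 = (2·9 + 2 + 1 − 11 − 0) / 2 = 5.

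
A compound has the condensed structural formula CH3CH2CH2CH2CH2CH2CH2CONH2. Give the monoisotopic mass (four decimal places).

143.1310

Element totals:
  C: 8
  H: 17
  N: 1
  O: 1
Molecular formula: C8H17NO.
  M = 8(12.0) + 17(1.007825) + 14.003074 + 15.994915
    = 96.000000 + 17.133025 + 14.003074 + 15.994915 = 143.131014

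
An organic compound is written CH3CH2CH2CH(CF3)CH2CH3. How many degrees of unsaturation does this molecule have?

Atom tally by fragment:
  CH3 → C:1 H:3
  CH2 → C:1 H:2
  CH2 → C:1 H:2
  CH(CF3) → C:2 H:1 F:3
  CH2 → C:1 H:2
  CH3 → C:1 H:3
Element totals:
  C: 7
  H: 13
  F: 3
Molecular formula: C7H13F3.
DoU = (2C + 2 + N − H − X) / 2 = (2·7 + 2 + 0 − 13 − 3) / 2 = 0.

0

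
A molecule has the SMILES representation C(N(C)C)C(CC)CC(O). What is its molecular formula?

Atom tally by fragment:
  (CH3)2NCH2 → C:3 H:8 N:1
  CH(C2H5) → C:3 H:6
  CH2 → C:1 H:2
  CH2OH → C:1 H:3 O:1
Element totals:
  C: 8
  H: 19
  N: 1
  O: 1

C8H19NO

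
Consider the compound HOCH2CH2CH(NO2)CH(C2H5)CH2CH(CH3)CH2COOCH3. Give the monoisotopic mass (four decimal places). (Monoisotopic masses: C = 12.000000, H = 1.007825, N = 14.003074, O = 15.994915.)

261.1576

Element totals:
  C: 12
  H: 23
  N: 1
  O: 5
Molecular formula: C12H23NO5.
  M = 12(12.0) + 23(1.007825) + 14.003074 + 5(15.994915)
    = 144.000000 + 23.179975 + 14.003074 + 79.974575 = 261.157624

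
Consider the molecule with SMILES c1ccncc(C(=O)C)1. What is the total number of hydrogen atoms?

Atom tally by fragment:
  pyridine ring core → C:5 H:5 N:1
  (− 1 ring H displaced by substituents)
  + COCH3 → C:2 H:3 O:1
Element totals:
  C: 7
  H: 7
  N: 1
  O: 1

7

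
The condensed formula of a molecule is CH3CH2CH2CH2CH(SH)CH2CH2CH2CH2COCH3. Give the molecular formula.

C11H22OS

Element totals:
  C: 11
  H: 22
  O: 1
  S: 1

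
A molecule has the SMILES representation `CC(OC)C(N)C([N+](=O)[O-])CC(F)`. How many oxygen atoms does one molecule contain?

Atom tally by fragment:
  CH3 → C:1 H:3
  CH(OCH3) → C:2 H:4 O:1
  CH(NH2) → C:1 H:3 N:1
  CH(NO2) → C:1 H:1 N:1 O:2
  CH2 → C:1 H:2
  CH2F → C:1 H:2 F:1
Element totals:
  C: 7
  H: 15
  F: 1
  N: 2
  O: 3

3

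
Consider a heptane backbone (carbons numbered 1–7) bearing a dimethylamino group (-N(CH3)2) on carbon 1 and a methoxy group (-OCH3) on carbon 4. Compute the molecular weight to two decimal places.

Atom tally by fragment:
  (CH3)2NCH2 → C:3 H:8 N:1
  CH2 → C:1 H:2
  CH2 → C:1 H:2
  CH(OCH3) → C:2 H:4 O:1
  CH2 → C:1 H:2
  CH2 → C:1 H:2
  CH3 → C:1 H:3
Element totals:
  C: 10
  H: 23
  N: 1
  O: 1
Molecular formula: C10H23NO.
  M = 10(12.011) + 23(1.008) + 14.007 + 15.999
    = 120.110 + 23.184 + 14.007 + 15.999 = 173.300

173.30 g/mol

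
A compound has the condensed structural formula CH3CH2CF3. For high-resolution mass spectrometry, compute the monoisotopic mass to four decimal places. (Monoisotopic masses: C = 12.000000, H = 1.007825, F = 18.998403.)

Atom tally by fragment:
  CH3 → C:1 H:3
  CH2CF3 → C:2 H:2 F:3
Element totals:
  C: 3
  H: 5
  F: 3
Molecular formula: C3H5F3.
  M = 3(12.0) + 5(1.007825) + 3(18.998403)
    = 36.000000 + 5.039125 + 56.995209 = 98.034334

98.0343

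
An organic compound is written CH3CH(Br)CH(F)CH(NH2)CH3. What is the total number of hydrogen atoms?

Element totals:
  C: 5
  H: 11
  Br: 1
  F: 1
  N: 1

11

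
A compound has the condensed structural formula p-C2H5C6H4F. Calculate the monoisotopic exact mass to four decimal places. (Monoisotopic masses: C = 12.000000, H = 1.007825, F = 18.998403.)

124.0688

Atom tally by fragment:
  benzene ring core → C:6 H:6
  (− 2 ring H displaced by substituents)
  + C2H5 → C:2 H:5
  + F → F:1
Element totals:
  C: 8
  H: 9
  F: 1
Molecular formula: C8H9F.
  M = 8(12.0) + 9(1.007825) + 18.998403
    = 96.000000 + 9.070425 + 18.998403 = 124.068828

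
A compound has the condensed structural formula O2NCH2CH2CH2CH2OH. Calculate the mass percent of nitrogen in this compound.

Element totals:
  C: 4
  H: 9
  N: 1
  O: 3
Molecular formula: C4H9NO3.
Molar mass = 119.120 g/mol.
Mass from N: 1 × 14.007 = 14.007 g/mol.
%N = 14.007 / 119.120 × 100 = 11.76%.

11.76%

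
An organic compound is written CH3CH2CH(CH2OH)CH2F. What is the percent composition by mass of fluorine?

Atom tally by fragment:
  CH3 → C:1 H:3
  CH2 → C:1 H:2
  CH(CH2OH) → C:2 H:4 O:1
  CH2F → C:1 H:2 F:1
Element totals:
  C: 5
  H: 11
  F: 1
  O: 1
Molecular formula: C5H11FO.
Molar mass = 106.140 g/mol.
Mass from F: 1 × 18.998 = 18.998 g/mol.
%F = 18.998 / 106.140 × 100 = 17.90%.

17.90%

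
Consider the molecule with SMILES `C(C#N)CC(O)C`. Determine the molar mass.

Atom tally by fragment:
  NCCH2 → C:2 H:2 N:1
  CH2 → C:1 H:2
  CH(OH) → C:1 H:2 O:1
  CH3 → C:1 H:3
Element totals:
  C: 5
  H: 9
  N: 1
  O: 1
Molecular formula: C5H9NO.
  M = 5(12.011) + 9(1.008) + 14.007 + 15.999
    = 60.055 + 9.072 + 14.007 + 15.999 = 99.133

99.13 g/mol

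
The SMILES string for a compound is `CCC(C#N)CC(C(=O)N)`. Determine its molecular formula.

Atom tally by fragment:
  CH3 → C:1 H:3
  CH2 → C:1 H:2
  CH(CN) → C:2 H:1 N:1
  CH2 → C:1 H:2
  CH2CONH2 → C:2 H:4 O:1 N:1
Element totals:
  C: 7
  H: 12
  N: 2
  O: 1

C7H12N2O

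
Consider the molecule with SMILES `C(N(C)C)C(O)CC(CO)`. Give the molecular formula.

C7H17NO2

Atom tally by fragment:
  (CH3)2NCH2 → C:3 H:8 N:1
  CH(OH) → C:1 H:2 O:1
  CH2 → C:1 H:2
  CH2CH2OH → C:2 H:5 O:1
Element totals:
  C: 7
  H: 17
  N: 1
  O: 2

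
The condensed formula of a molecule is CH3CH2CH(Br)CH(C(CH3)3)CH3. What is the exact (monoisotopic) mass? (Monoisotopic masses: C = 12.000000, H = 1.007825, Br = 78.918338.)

Element totals:
  C: 9
  H: 19
  Br: 1
Molecular formula: C9H19Br.
  M = 9(12.0) + 19(1.007825) + 78.918338
    = 108.000000 + 19.148675 + 78.918338 = 206.067013

206.0670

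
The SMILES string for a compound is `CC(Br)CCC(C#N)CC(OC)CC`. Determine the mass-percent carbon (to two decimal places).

50.39%

Atom tally by fragment:
  CH3 → C:1 H:3
  CH(Br) → C:1 H:1 Br:1
  CH2 → C:1 H:2
  CH2 → C:1 H:2
  CH(CN) → C:2 H:1 N:1
  CH2 → C:1 H:2
  CH(OCH3) → C:2 H:4 O:1
  CH2 → C:1 H:2
  CH3 → C:1 H:3
Element totals:
  C: 11
  H: 20
  Br: 1
  N: 1
  O: 1
Molecular formula: C11H20BrNO.
Molar mass = 262.191 g/mol.
Mass from C: 11 × 12.011 = 132.121 g/mol.
%C = 132.121 / 262.191 × 100 = 50.39%.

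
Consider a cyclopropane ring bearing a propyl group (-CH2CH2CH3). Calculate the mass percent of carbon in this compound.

Atom tally by fragment:
  cyclopropane ring core → C:3 H:6
  (− 1 ring H displaced by substituents)
  + CH2CH2CH3 → C:3 H:7
Element totals:
  C: 6
  H: 12
Molecular formula: C6H12.
Molar mass = 84.162 g/mol.
Mass from C: 6 × 12.011 = 72.066 g/mol.
%C = 72.066 / 84.162 × 100 = 85.63%.

85.63%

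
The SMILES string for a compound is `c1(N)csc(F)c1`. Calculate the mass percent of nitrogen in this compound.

11.96%

Atom tally by fragment:
  thiophene ring core → C:4 H:4 S:1
  (− 2 ring H displaced by substituents)
  + NH2 → N:1 H:2
  + F → F:1
Element totals:
  C: 4
  H: 4
  F: 1
  N: 1
  S: 1
Molecular formula: C4H4FNS.
Molar mass = 117.141 g/mol.
Mass from N: 1 × 14.007 = 14.007 g/mol.
%N = 14.007 / 117.141 × 100 = 11.96%.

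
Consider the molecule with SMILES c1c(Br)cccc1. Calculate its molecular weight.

Atom tally by fragment:
  benzene ring core → C:6 H:6
  (− 1 ring H displaced by substituents)
  + Br → Br:1
Element totals:
  C: 6
  H: 5
  Br: 1
Molecular formula: C6H5Br.
  M = 6(12.011) + 5(1.008) + 79.904
    = 72.066 + 5.040 + 79.904 = 157.010

157.01 g/mol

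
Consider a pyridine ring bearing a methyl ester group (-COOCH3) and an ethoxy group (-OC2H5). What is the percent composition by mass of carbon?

Atom tally by fragment:
  pyridine ring core → C:5 H:5 N:1
  (− 2 ring H displaced by substituents)
  + COOCH3 → C:2 H:3 O:2
  + OC2H5 → C:2 H:5 O:1
Element totals:
  C: 9
  H: 11
  N: 1
  O: 3
Molecular formula: C9H11NO3.
Molar mass = 181.191 g/mol.
Mass from C: 9 × 12.011 = 108.099 g/mol.
%C = 108.099 / 181.191 × 100 = 59.66%.

59.66%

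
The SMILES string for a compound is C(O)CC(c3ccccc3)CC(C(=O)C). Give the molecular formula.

C13H18O2

Atom tally by fragment:
  HOCH2 → C:1 H:3 O:1
  CH2 → C:1 H:2
  CH(C6H5) → C:7 H:6
  CH2 → C:1 H:2
  CH2COCH3 → C:3 H:5 O:1
Element totals:
  C: 13
  H: 18
  O: 2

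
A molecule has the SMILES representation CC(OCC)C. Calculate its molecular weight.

Atom tally by fragment:
  CH3 → C:1 H:3
  CH(OC2H5) → C:3 H:6 O:1
  CH3 → C:1 H:3
Element totals:
  C: 5
  H: 12
  O: 1
Molecular formula: C5H12O.
  M = 5(12.011) + 12(1.008) + 15.999
    = 60.055 + 12.096 + 15.999 = 88.150

88.15 g/mol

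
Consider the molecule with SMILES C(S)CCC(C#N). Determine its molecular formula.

Atom tally by fragment:
  HSCH2 → C:1 H:3 S:1
  CH2 → C:1 H:2
  CH2 → C:1 H:2
  CH2CN → C:2 H:2 N:1
Element totals:
  C: 5
  H: 9
  N: 1
  S: 1

C5H9NS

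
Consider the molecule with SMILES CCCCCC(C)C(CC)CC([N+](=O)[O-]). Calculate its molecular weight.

Atom tally by fragment:
  CH3 → C:1 H:3
  CH2 → C:1 H:2
  CH2 → C:1 H:2
  CH2 → C:1 H:2
  CH2 → C:1 H:2
  CH(CH3) → C:2 H:4
  CH(C2H5) → C:3 H:6
  CH2 → C:1 H:2
  CH2NO2 → C:1 H:2 N:1 O:2
Element totals:
  C: 12
  H: 25
  N: 1
  O: 2
Molecular formula: C12H25NO2.
  M = 12(12.011) + 25(1.008) + 14.007 + 2(15.999)
    = 144.132 + 25.200 + 14.007 + 31.998 = 215.337

215.34 g/mol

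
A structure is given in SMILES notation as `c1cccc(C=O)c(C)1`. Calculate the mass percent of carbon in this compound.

Atom tally by fragment:
  benzene ring core → C:6 H:6
  (− 2 ring H displaced by substituents)
  + CHO → C:1 H:1 O:1
  + CH3 → C:1 H:3
Element totals:
  C: 8
  H: 8
  O: 1
Molecular formula: C8H8O.
Molar mass = 120.151 g/mol.
Mass from C: 8 × 12.011 = 96.088 g/mol.
%C = 96.088 / 120.151 × 100 = 79.97%.

79.97%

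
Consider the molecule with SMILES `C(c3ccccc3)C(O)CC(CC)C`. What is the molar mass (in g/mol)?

192.30 g/mol

Atom tally by fragment:
  C6H5CH2 → C:7 H:7
  CH(OH) → C:1 H:2 O:1
  CH2 → C:1 H:2
  CH(C2H5) → C:3 H:6
  CH3 → C:1 H:3
Element totals:
  C: 13
  H: 20
  O: 1
Molecular formula: C13H20O.
  M = 13(12.011) + 20(1.008) + 15.999
    = 156.143 + 20.160 + 15.999 = 192.302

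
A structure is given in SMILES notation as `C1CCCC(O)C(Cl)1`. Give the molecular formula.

Atom tally by fragment:
  cyclohexane ring core → C:6 H:12
  (− 2 ring H displaced by substituents)
  + OH → O:1 H:1
  + Cl → Cl:1
Element totals:
  C: 6
  H: 11
  Cl: 1
  O: 1

C6H11ClO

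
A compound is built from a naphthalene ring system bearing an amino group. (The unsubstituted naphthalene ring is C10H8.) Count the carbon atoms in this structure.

10

Atom tally by fragment:
  naphthalene ring system core → C:10 H:8
  (− 1 ring H displaced by substituents)
  + NH2 → N:1 H:2
Element totals:
  C: 10
  H: 9
  N: 1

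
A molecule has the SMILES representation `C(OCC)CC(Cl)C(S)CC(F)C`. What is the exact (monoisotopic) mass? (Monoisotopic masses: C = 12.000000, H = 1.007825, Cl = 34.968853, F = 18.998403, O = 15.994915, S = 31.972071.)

Atom tally by fragment:
  C2H5OCH2 → C:3 H:7 O:1
  CH2 → C:1 H:2
  CH(Cl) → C:1 H:1 Cl:1
  CH(SH) → C:1 H:2 S:1
  CH2 → C:1 H:2
  CH(F) → C:1 H:1 F:1
  CH3 → C:1 H:3
Element totals:
  C: 9
  H: 18
  Cl: 1
  F: 1
  O: 1
  S: 1
Molecular formula: C9H18ClFOS.
  M = 9(12.0) + 18(1.007825) + 34.968853 + 18.998403 + 15.994915 + 31.972071
    = 108.000000 + 18.140850 + 34.968853 + 18.998403 + 15.994915 + 31.972071 = 228.075092

228.0751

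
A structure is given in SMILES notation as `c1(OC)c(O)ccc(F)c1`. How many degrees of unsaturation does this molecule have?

4

Atom tally by fragment:
  benzene ring core → C:6 H:6
  (− 3 ring H displaced by substituents)
  + OCH3 → C:1 H:3 O:1
  + OH → O:1 H:1
  + F → F:1
Element totals:
  C: 7
  H: 7
  F: 1
  O: 2
Molecular formula: C7H7FO2.
DoU = (2C + 2 + N − H − X) / 2 = (2·7 + 2 + 0 − 7 − 1) / 2 = 4.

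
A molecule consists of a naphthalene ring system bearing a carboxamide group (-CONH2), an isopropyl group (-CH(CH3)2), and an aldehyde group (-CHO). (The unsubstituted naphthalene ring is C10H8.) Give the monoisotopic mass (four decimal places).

Atom tally by fragment:
  naphthalene ring system core → C:10 H:8
  (− 3 ring H displaced by substituents)
  + CONH2 → C:1 H:2 O:1 N:1
  + CH(CH3)2 → C:3 H:7
  + CHO → C:1 H:1 O:1
Element totals:
  C: 15
  H: 15
  N: 1
  O: 2
Molecular formula: C15H15NO2.
  M = 15(12.0) + 15(1.007825) + 14.003074 + 2(15.994915)
    = 180.000000 + 15.117375 + 14.003074 + 31.989830 = 241.110279

241.1103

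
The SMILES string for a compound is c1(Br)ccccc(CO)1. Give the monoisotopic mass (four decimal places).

Atom tally by fragment:
  benzene ring core → C:6 H:6
  (− 2 ring H displaced by substituents)
  + Br → Br:1
  + CH2OH → C:1 H:3 O:1
Element totals:
  C: 7
  H: 7
  Br: 1
  O: 1
Molecular formula: C7H7BrO.
  M = 7(12.0) + 7(1.007825) + 78.918338 + 15.994915
    = 84.000000 + 7.054775 + 78.918338 + 15.994915 = 185.968028

185.9680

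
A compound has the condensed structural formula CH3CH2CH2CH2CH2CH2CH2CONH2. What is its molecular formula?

C8H17NO

Element totals:
  C: 8
  H: 17
  N: 1
  O: 1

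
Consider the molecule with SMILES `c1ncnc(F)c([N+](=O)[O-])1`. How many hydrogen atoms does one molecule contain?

2

Atom tally by fragment:
  pyrimidine ring core → C:4 H:4 N:2
  (− 2 ring H displaced by substituents)
  + F → F:1
  + NO2 → N:1 O:2
Element totals:
  C: 4
  H: 2
  F: 1
  N: 3
  O: 2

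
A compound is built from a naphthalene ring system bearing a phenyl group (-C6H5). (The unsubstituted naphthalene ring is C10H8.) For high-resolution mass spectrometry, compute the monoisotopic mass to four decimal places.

Atom tally by fragment:
  naphthalene ring system core → C:10 H:8
  (− 1 ring H displaced by substituents)
  + C6H5 → C:6 H:5
Element totals:
  C: 16
  H: 12
Molecular formula: C16H12.
  M = 16(12.0) + 12(1.007825)
    = 192.000000 + 12.093900 = 204.093900

204.0939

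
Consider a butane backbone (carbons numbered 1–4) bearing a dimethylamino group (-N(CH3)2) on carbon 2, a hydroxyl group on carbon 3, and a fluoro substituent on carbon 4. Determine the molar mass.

135.18 g/mol

Atom tally by fragment:
  CH3 → C:1 H:3
  CH(N(CH3)2) → C:3 H:7 N:1
  CH(OH) → C:1 H:2 O:1
  CH2F → C:1 H:2 F:1
Element totals:
  C: 6
  H: 14
  F: 1
  N: 1
  O: 1
Molecular formula: C6H14FNO.
  M = 6(12.011) + 14(1.008) + 18.998 + 14.007 + 15.999
    = 72.066 + 14.112 + 18.998 + 14.007 + 15.999 = 135.182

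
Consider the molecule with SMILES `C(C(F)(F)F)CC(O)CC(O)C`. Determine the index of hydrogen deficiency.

0

Atom tally by fragment:
  F3CCH2 → C:2 H:2 F:3
  CH2 → C:1 H:2
  CH(OH) → C:1 H:2 O:1
  CH2 → C:1 H:2
  CH(OH) → C:1 H:2 O:1
  CH3 → C:1 H:3
Element totals:
  C: 7
  H: 13
  F: 3
  O: 2
Molecular formula: C7H13F3O2.
DoU = (2C + 2 + N − H − X) / 2 = (2·7 + 2 + 0 − 13 − 3) / 2 = 0.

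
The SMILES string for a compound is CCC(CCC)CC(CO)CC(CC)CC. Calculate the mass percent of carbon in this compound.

78.87%

Atom tally by fragment:
  CH3 → C:1 H:3
  CH2 → C:1 H:2
  CH(CH2CH2CH3) → C:4 H:8
  CH2 → C:1 H:2
  CH(CH2OH) → C:2 H:4 O:1
  CH2 → C:1 H:2
  CH(C2H5) → C:3 H:6
  CH2 → C:1 H:2
  CH3 → C:1 H:3
Element totals:
  C: 15
  H: 32
  O: 1
Molecular formula: C15H32O.
Molar mass = 228.420 g/mol.
Mass from C: 15 × 12.011 = 180.165 g/mol.
%C = 180.165 / 228.420 × 100 = 78.87%.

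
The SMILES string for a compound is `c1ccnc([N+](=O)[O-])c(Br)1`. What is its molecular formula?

C5H3BrN2O2

Atom tally by fragment:
  pyridine ring core → C:5 H:5 N:1
  (− 2 ring H displaced by substituents)
  + NO2 → N:1 O:2
  + Br → Br:1
Element totals:
  C: 5
  H: 3
  Br: 1
  N: 2
  O: 2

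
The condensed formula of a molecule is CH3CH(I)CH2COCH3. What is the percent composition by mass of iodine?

59.85%

Atom tally by fragment:
  CH3 → C:1 H:3
  CH(I) → C:1 H:1 I:1
  CH2COCH3 → C:3 H:5 O:1
Element totals:
  C: 5
  H: 9
  I: 1
  O: 1
Molecular formula: C5H9IO.
Molar mass = 212.030 g/mol.
Mass from I: 1 × 126.904 = 126.904 g/mol.
%I = 126.904 / 212.030 × 100 = 59.85%.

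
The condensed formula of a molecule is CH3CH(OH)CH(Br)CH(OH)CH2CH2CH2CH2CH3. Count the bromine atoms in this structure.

Element totals:
  C: 9
  H: 19
  Br: 1
  O: 2

1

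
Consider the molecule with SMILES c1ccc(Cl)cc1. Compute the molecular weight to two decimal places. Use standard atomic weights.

Atom tally by fragment:
  benzene ring core → C:6 H:6
  (− 1 ring H displaced by substituents)
  + Cl → Cl:1
Element totals:
  C: 6
  H: 5
  Cl: 1
Molecular formula: C6H5Cl.
  M = 6(12.011) + 5(1.008) + 35.45
    = 72.066 + 5.040 + 35.450 = 112.556

112.56 g/mol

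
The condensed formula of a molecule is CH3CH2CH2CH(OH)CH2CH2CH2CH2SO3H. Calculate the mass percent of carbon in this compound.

45.69%

Atom tally by fragment:
  CH3 → C:1 H:3
  CH2 → C:1 H:2
  CH2 → C:1 H:2
  CH(OH) → C:1 H:2 O:1
  CH2 → C:1 H:2
  CH2 → C:1 H:2
  CH2 → C:1 H:2
  CH2SO3H → C:1 H:3 S:1 O:3
Element totals:
  C: 8
  H: 18
  O: 4
  S: 1
Molecular formula: C8H18O4S.
Molar mass = 210.288 g/mol.
Mass from C: 8 × 12.011 = 96.088 g/mol.
%C = 96.088 / 210.288 × 100 = 45.69%.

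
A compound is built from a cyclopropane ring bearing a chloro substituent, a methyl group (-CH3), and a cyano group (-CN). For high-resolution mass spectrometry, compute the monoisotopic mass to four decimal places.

115.0189

Atom tally by fragment:
  cyclopropane ring core → C:3 H:6
  (− 3 ring H displaced by substituents)
  + Cl → Cl:1
  + CH3 → C:1 H:3
  + CN → C:1 N:1
Element totals:
  C: 5
  H: 6
  Cl: 1
  N: 1
Molecular formula: C5H6ClN.
  M = 5(12.0) + 6(1.007825) + 34.968853 + 14.003074
    = 60.000000 + 6.046950 + 34.968853 + 14.003074 = 115.018877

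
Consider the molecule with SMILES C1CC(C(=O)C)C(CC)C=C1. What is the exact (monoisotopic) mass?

Atom tally by fragment:
  cyclohexene ring core → C:6 H:10
  (− 2 ring H displaced by substituents)
  + COCH3 → C:2 H:3 O:1
  + C2H5 → C:2 H:5
Element totals:
  C: 10
  H: 16
  O: 1
Molecular formula: C10H16O.
  M = 10(12.0) + 16(1.007825) + 15.994915
    = 120.000000 + 16.125200 + 15.994915 = 152.120115

152.1201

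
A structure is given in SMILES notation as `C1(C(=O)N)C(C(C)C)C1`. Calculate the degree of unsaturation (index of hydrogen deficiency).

2

Atom tally by fragment:
  cyclopropane ring core → C:3 H:6
  (− 2 ring H displaced by substituents)
  + CONH2 → C:1 H:2 O:1 N:1
  + CH(CH3)2 → C:3 H:7
Element totals:
  C: 7
  H: 13
  N: 1
  O: 1
Molecular formula: C7H13NO.
DoU = (2C + 2 + N − H − X) / 2 = (2·7 + 2 + 1 − 13 − 0) / 2 = 2.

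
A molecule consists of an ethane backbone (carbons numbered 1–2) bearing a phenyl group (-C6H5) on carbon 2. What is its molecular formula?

C8H10

Atom tally by fragment:
  CH3 → C:1 H:3
  CH2C6H5 → C:7 H:7
Element totals:
  C: 8
  H: 10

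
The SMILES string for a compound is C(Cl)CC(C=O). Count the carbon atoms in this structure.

Atom tally by fragment:
  ClCH2 → C:1 H:2 Cl:1
  CH2 → C:1 H:2
  CH2CHO → C:2 H:3 O:1
Element totals:
  C: 4
  H: 7
  Cl: 1
  O: 1

4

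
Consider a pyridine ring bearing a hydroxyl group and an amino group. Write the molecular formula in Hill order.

Atom tally by fragment:
  pyridine ring core → C:5 H:5 N:1
  (− 2 ring H displaced by substituents)
  + OH → O:1 H:1
  + NH2 → N:1 H:2
Element totals:
  C: 5
  H: 6
  N: 2
  O: 1

C5H6N2O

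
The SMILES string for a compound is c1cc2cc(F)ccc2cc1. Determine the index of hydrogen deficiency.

7

Atom tally by fragment:
  naphthalene ring system core → C:10 H:8
  (− 1 ring H displaced by substituents)
  + F → F:1
Element totals:
  C: 10
  H: 7
  F: 1
Molecular formula: C10H7F.
DoU = (2C + 2 + N − H − X) / 2 = (2·10 + 2 + 0 − 7 − 1) / 2 = 7.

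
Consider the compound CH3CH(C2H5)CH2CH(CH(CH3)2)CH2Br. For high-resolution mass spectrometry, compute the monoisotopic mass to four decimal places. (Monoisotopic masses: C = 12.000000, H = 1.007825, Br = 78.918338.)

Element totals:
  C: 10
  H: 21
  Br: 1
Molecular formula: C10H21Br.
  M = 10(12.0) + 21(1.007825) + 78.918338
    = 120.000000 + 21.164325 + 78.918338 = 220.082663

220.0827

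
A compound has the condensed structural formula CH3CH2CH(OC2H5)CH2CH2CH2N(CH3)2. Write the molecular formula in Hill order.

C10H23NO

Element totals:
  C: 10
  H: 23
  N: 1
  O: 1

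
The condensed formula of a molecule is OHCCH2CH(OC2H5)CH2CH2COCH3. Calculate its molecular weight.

Element totals:
  C: 9
  H: 16
  O: 3
Molecular formula: C9H16O3.
  M = 9(12.011) + 16(1.008) + 3(15.999)
    = 108.099 + 16.128 + 47.997 = 172.224

172.22 g/mol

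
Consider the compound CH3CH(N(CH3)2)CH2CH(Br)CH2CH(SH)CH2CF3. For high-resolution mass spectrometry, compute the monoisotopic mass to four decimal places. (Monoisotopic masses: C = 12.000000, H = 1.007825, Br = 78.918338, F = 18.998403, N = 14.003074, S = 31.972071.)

Atom tally by fragment:
  CH3 → C:1 H:3
  CH(N(CH3)2) → C:3 H:7 N:1
  CH2 → C:1 H:2
  CH(Br) → C:1 H:1 Br:1
  CH2 → C:1 H:2
  CH(SH) → C:1 H:2 S:1
  CH2CF3 → C:2 H:2 F:3
Element totals:
  C: 10
  H: 19
  Br: 1
  F: 3
  N: 1
  S: 1
Molecular formula: C10H19BrF3NS.
  M = 10(12.0) + 19(1.007825) + 78.918338 + 3(18.998403) + 14.003074 + 31.972071
    = 120.000000 + 19.148675 + 78.918338 + 56.995209 + 14.003074 + 31.972071 = 321.037367

321.0374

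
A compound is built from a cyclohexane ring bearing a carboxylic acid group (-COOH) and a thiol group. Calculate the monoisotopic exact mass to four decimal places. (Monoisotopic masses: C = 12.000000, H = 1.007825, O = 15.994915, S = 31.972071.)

Atom tally by fragment:
  cyclohexane ring core → C:6 H:12
  (− 2 ring H displaced by substituents)
  + COOH → C:1 H:1 O:2
  + SH → S:1 H:1
Element totals:
  C: 7
  H: 12
  O: 2
  S: 1
Molecular formula: C7H12O2S.
  M = 7(12.0) + 12(1.007825) + 2(15.994915) + 31.972071
    = 84.000000 + 12.093900 + 31.989830 + 31.972071 = 160.055801

160.0558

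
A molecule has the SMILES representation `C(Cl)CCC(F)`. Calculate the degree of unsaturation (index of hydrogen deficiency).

Atom tally by fragment:
  ClCH2 → C:1 H:2 Cl:1
  CH2 → C:1 H:2
  CH2 → C:1 H:2
  CH2F → C:1 H:2 F:1
Element totals:
  C: 4
  H: 8
  Cl: 1
  F: 1
Molecular formula: C4H8ClF.
DoU = (2C + 2 + N − H − X) / 2 = (2·4 + 2 + 0 − 8 − 2) / 2 = 0.

0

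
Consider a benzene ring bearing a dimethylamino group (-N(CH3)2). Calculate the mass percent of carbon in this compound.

Atom tally by fragment:
  benzene ring core → C:6 H:6
  (− 1 ring H displaced by substituents)
  + N(CH3)2 → N:1 C:2 H:6
Element totals:
  C: 8
  H: 11
  N: 1
Molecular formula: C8H11N.
Molar mass = 121.183 g/mol.
Mass from C: 8 × 12.011 = 96.088 g/mol.
%C = 96.088 / 121.183 × 100 = 79.29%.

79.29%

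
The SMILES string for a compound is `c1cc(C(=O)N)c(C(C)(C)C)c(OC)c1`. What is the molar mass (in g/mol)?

Atom tally by fragment:
  benzene ring core → C:6 H:6
  (− 3 ring H displaced by substituents)
  + CONH2 → C:1 H:2 O:1 N:1
  + C(CH3)3 → C:4 H:9
  + OCH3 → C:1 H:3 O:1
Element totals:
  C: 12
  H: 17
  N: 1
  O: 2
Molecular formula: C12H17NO2.
  M = 12(12.011) + 17(1.008) + 14.007 + 2(15.999)
    = 144.132 + 17.136 + 14.007 + 31.998 = 207.273

207.27 g/mol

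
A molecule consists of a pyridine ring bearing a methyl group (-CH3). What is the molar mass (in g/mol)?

Atom tally by fragment:
  pyridine ring core → C:5 H:5 N:1
  (− 1 ring H displaced by substituents)
  + CH3 → C:1 H:3
Element totals:
  C: 6
  H: 7
  N: 1
Molecular formula: C6H7N.
  M = 6(12.011) + 7(1.008) + 14.007
    = 72.066 + 7.056 + 14.007 = 93.129

93.13 g/mol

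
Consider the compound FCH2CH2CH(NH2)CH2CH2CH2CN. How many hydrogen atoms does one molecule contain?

Element totals:
  C: 7
  H: 13
  F: 1
  N: 2

13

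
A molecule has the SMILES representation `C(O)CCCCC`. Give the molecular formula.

C6H14O

Atom tally by fragment:
  HOCH2 → C:1 H:3 O:1
  CH2 → C:1 H:2
  CH2 → C:1 H:2
  CH2 → C:1 H:2
  CH2 → C:1 H:2
  CH3 → C:1 H:3
Element totals:
  C: 6
  H: 14
  O: 1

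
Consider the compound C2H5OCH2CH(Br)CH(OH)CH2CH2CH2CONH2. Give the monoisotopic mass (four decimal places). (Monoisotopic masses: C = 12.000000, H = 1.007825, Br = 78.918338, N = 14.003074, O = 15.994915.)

Element totals:
  C: 9
  H: 18
  Br: 1
  N: 1
  O: 3
Molecular formula: C9H18BrNO3.
  M = 9(12.0) + 18(1.007825) + 78.918338 + 14.003074 + 3(15.994915)
    = 108.000000 + 18.140850 + 78.918338 + 14.003074 + 47.984745 = 267.047007

267.0470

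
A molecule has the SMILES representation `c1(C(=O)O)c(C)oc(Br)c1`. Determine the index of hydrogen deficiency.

Atom tally by fragment:
  furan ring core → C:4 H:4 O:1
  (− 3 ring H displaced by substituents)
  + COOH → C:1 H:1 O:2
  + CH3 → C:1 H:3
  + Br → Br:1
Element totals:
  C: 6
  H: 5
  Br: 1
  O: 3
Molecular formula: C6H5BrO3.
DoU = (2C + 2 + N − H − X) / 2 = (2·6 + 2 + 0 − 5 − 1) / 2 = 4.

4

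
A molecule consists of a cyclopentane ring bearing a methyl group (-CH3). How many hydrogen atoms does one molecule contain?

Atom tally by fragment:
  cyclopentane ring core → C:5 H:10
  (− 1 ring H displaced by substituents)
  + CH3 → C:1 H:3
Element totals:
  C: 6
  H: 12

12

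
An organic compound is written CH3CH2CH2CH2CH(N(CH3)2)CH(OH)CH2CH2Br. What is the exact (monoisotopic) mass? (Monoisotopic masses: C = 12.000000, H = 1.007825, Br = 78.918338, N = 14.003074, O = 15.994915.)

Atom tally by fragment:
  CH3 → C:1 H:3
  CH2 → C:1 H:2
  CH2 → C:1 H:2
  CH2 → C:1 H:2
  CH(N(CH3)2) → C:3 H:7 N:1
  CH(OH) → C:1 H:2 O:1
  CH2 → C:1 H:2
  CH2Br → C:1 H:2 Br:1
Element totals:
  C: 10
  H: 22
  Br: 1
  N: 1
  O: 1
Molecular formula: C10H22BrNO.
  M = 10(12.0) + 22(1.007825) + 78.918338 + 14.003074 + 15.994915
    = 120.000000 + 22.172150 + 78.918338 + 14.003074 + 15.994915 = 251.088477

251.0885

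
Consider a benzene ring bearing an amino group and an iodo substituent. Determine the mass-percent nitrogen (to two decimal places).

6.40%

Atom tally by fragment:
  benzene ring core → C:6 H:6
  (− 2 ring H displaced by substituents)
  + NH2 → N:1 H:2
  + I → I:1
Element totals:
  C: 6
  H: 6
  I: 1
  N: 1
Molecular formula: C6H6IN.
Molar mass = 219.025 g/mol.
Mass from N: 1 × 14.007 = 14.007 g/mol.
%N = 14.007 / 219.025 × 100 = 6.40%.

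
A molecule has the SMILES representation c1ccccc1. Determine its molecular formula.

Atom tally by fragment:
  benzene ring core → C:6 H:6
Element totals:
  C: 6
  H: 6

C6H6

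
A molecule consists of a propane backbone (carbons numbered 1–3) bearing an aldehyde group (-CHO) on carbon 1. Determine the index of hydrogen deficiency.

1

Atom tally by fragment:
  OHCCH2 → C:2 H:3 O:1
  CH2 → C:1 H:2
  CH3 → C:1 H:3
Element totals:
  C: 4
  H: 8
  O: 1
Molecular formula: C4H8O.
DoU = (2C + 2 + N − H − X) / 2 = (2·4 + 2 + 0 − 8 − 0) / 2 = 1.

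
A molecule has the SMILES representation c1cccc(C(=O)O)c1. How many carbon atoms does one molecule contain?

7

Atom tally by fragment:
  benzene ring core → C:6 H:6
  (− 1 ring H displaced by substituents)
  + COOH → C:1 H:1 O:2
Element totals:
  C: 7
  H: 6
  O: 2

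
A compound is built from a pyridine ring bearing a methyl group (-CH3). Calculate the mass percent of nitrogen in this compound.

15.04%

Atom tally by fragment:
  pyridine ring core → C:5 H:5 N:1
  (− 1 ring H displaced by substituents)
  + CH3 → C:1 H:3
Element totals:
  C: 6
  H: 7
  N: 1
Molecular formula: C6H7N.
Molar mass = 93.129 g/mol.
Mass from N: 1 × 14.007 = 14.007 g/mol.
%N = 14.007 / 93.129 × 100 = 15.04%.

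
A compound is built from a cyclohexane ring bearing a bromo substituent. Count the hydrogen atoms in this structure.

Atom tally by fragment:
  cyclohexane ring core → C:6 H:12
  (− 1 ring H displaced by substituents)
  + Br → Br:1
Element totals:
  C: 6
  H: 11
  Br: 1

11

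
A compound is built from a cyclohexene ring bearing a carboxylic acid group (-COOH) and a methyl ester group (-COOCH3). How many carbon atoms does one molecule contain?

Atom tally by fragment:
  cyclohexene ring core → C:6 H:10
  (− 2 ring H displaced by substituents)
  + COOH → C:1 H:1 O:2
  + COOCH3 → C:2 H:3 O:2
Element totals:
  C: 9
  H: 12
  O: 4

9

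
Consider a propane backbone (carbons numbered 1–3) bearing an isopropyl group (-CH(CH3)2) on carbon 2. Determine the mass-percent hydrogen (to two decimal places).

Atom tally by fragment:
  CH3 → C:1 H:3
  CH(CH(CH3)2) → C:4 H:8
  CH3 → C:1 H:3
Element totals:
  C: 6
  H: 14
Molecular formula: C6H14.
Molar mass = 86.178 g/mol.
Mass from H: 14 × 1.008 = 14.112 g/mol.
%H = 14.112 / 86.178 × 100 = 16.38%.

16.38%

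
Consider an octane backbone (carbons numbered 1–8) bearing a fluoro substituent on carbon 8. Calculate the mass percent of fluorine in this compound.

14.37%

Atom tally by fragment:
  CH3 → C:1 H:3
  CH2 → C:1 H:2
  CH2 → C:1 H:2
  CH2 → C:1 H:2
  CH2 → C:1 H:2
  CH2 → C:1 H:2
  CH2 → C:1 H:2
  CH2F → C:1 H:2 F:1
Element totals:
  C: 8
  H: 17
  F: 1
Molecular formula: C8H17F.
Molar mass = 132.222 g/mol.
Mass from F: 1 × 18.998 = 18.998 g/mol.
%F = 18.998 / 132.222 × 100 = 14.37%.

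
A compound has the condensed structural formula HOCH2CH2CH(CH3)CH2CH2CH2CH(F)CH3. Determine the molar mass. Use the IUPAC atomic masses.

162.25 g/mol

Element totals:
  C: 9
  H: 19
  F: 1
  O: 1
Molecular formula: C9H19FO.
  M = 9(12.011) + 19(1.008) + 18.998 + 15.999
    = 108.099 + 19.152 + 18.998 + 15.999 = 162.248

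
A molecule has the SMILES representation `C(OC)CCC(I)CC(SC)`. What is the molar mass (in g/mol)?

288.19 g/mol

Atom tally by fragment:
  CH3OCH2 → C:2 H:5 O:1
  CH2 → C:1 H:2
  CH2 → C:1 H:2
  CH(I) → C:1 H:1 I:1
  CH2 → C:1 H:2
  CH2SCH3 → C:2 H:5 S:1
Element totals:
  C: 8
  H: 17
  I: 1
  O: 1
  S: 1
Molecular formula: C8H17IOS.
  M = 8(12.011) + 17(1.008) + 126.904 + 15.999 + 32.06
    = 96.088 + 17.136 + 126.904 + 15.999 + 32.060 = 288.187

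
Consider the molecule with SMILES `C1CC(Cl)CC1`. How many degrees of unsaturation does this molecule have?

1

Atom tally by fragment:
  cyclopentane ring core → C:5 H:10
  (− 1 ring H displaced by substituents)
  + Cl → Cl:1
Element totals:
  C: 5
  H: 9
  Cl: 1
Molecular formula: C5H9Cl.
DoU = (2C + 2 + N − H − X) / 2 = (2·5 + 2 + 0 − 9 − 1) / 2 = 1.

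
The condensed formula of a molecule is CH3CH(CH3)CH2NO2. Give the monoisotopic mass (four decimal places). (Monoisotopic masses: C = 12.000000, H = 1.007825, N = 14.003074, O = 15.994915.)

103.0633

Atom tally by fragment:
  CH3 → C:1 H:3
  CH(CH3) → C:2 H:4
  CH2NO2 → C:1 H:2 N:1 O:2
Element totals:
  C: 4
  H: 9
  N: 1
  O: 2
Molecular formula: C4H9NO2.
  M = 4(12.0) + 9(1.007825) + 14.003074 + 2(15.994915)
    = 48.000000 + 9.070425 + 14.003074 + 31.989830 = 103.063329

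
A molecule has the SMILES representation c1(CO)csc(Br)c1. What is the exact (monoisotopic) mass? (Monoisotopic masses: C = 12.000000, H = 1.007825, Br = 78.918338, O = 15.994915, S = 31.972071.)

191.9244

Atom tally by fragment:
  thiophene ring core → C:4 H:4 S:1
  (− 2 ring H displaced by substituents)
  + CH2OH → C:1 H:3 O:1
  + Br → Br:1
Element totals:
  C: 5
  H: 5
  Br: 1
  O: 1
  S: 1
Molecular formula: C5H5BrOS.
  M = 5(12.0) + 5(1.007825) + 78.918338 + 15.994915 + 31.972071
    = 60.000000 + 5.039125 + 78.918338 + 15.994915 + 31.972071 = 191.924449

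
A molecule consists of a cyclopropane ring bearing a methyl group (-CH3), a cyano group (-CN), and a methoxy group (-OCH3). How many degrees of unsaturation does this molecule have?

3

Atom tally by fragment:
  cyclopropane ring core → C:3 H:6
  (− 3 ring H displaced by substituents)
  + CH3 → C:1 H:3
  + CN → C:1 N:1
  + OCH3 → C:1 H:3 O:1
Element totals:
  C: 6
  H: 9
  N: 1
  O: 1
Molecular formula: C6H9NO.
DoU = (2C + 2 + N − H − X) / 2 = (2·6 + 2 + 1 − 9 − 0) / 2 = 3.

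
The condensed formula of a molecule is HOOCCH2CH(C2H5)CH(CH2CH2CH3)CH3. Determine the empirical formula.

C5H10O

Atom tally by fragment:
  HOOCCH2 → C:2 H:3 O:2
  CH(C2H5) → C:3 H:6
  CH(CH2CH2CH3) → C:4 H:8
  CH3 → C:1 H:3
Element totals:
  C: 10
  H: 20
  O: 2
Molecular formula: C10H20O2.
gcd of subscripts = 2; dividing each by 2:
  C: 10/2 = 5
  H: 20/2 = 10
  O: 2/2 = 1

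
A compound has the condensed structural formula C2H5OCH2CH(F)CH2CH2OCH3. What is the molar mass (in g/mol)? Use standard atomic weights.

150.19 g/mol

Atom tally by fragment:
  C2H5OCH2 → C:3 H:7 O:1
  CH(F) → C:1 H:1 F:1
  CH2 → C:1 H:2
  CH2OCH3 → C:2 H:5 O:1
Element totals:
  C: 7
  H: 15
  F: 1
  O: 2
Molecular formula: C7H15FO2.
  M = 7(12.011) + 15(1.008) + 18.998 + 2(15.999)
    = 84.077 + 15.120 + 18.998 + 31.998 = 150.193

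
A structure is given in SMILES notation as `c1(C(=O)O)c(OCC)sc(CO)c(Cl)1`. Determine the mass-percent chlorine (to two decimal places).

14.98%

Atom tally by fragment:
  thiophene ring core → C:4 H:4 S:1
  (− 4 ring H displaced by substituents)
  + COOH → C:1 H:1 O:2
  + OC2H5 → C:2 H:5 O:1
  + CH2OH → C:1 H:3 O:1
  + Cl → Cl:1
Element totals:
  C: 8
  H: 9
  Cl: 1
  O: 4
  S: 1
Molecular formula: C8H9ClO4S.
Molar mass = 236.666 g/mol.
Mass from Cl: 1 × 35.45 = 35.450 g/mol.
%Cl = 35.450 / 236.666 × 100 = 14.98%.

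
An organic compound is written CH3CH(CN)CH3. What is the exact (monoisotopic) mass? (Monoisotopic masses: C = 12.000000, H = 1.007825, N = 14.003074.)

69.0578

Element totals:
  C: 4
  H: 7
  N: 1
Molecular formula: C4H7N.
  M = 4(12.0) + 7(1.007825) + 14.003074
    = 48.000000 + 7.054775 + 14.003074 = 69.057849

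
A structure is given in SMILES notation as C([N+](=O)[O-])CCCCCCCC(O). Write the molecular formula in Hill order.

C9H19NO3

Atom tally by fragment:
  O2NCH2 → C:1 H:2 N:1 O:2
  CH2 → C:1 H:2
  CH2 → C:1 H:2
  CH2 → C:1 H:2
  CH2 → C:1 H:2
  CH2 → C:1 H:2
  CH2 → C:1 H:2
  CH2 → C:1 H:2
  CH2OH → C:1 H:3 O:1
Element totals:
  C: 9
  H: 19
  N: 1
  O: 3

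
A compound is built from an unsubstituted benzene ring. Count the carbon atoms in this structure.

6

Atom tally by fragment:
  benzene ring core → C:6 H:6
Element totals:
  C: 6
  H: 6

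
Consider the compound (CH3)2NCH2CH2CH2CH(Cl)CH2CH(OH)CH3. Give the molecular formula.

Atom tally by fragment:
  (CH3)2NCH2 → C:3 H:8 N:1
  CH2 → C:1 H:2
  CH2 → C:1 H:2
  CH(Cl) → C:1 H:1 Cl:1
  CH2 → C:1 H:2
  CH(OH) → C:1 H:2 O:1
  CH3 → C:1 H:3
Element totals:
  C: 9
  H: 20
  Cl: 1
  N: 1
  O: 1

C9H20ClNO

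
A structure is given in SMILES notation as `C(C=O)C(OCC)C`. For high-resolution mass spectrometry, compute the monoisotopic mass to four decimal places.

Atom tally by fragment:
  OHCCH2 → C:2 H:3 O:1
  CH(OC2H5) → C:3 H:6 O:1
  CH3 → C:1 H:3
Element totals:
  C: 6
  H: 12
  O: 2
Molecular formula: C6H12O2.
  M = 6(12.0) + 12(1.007825) + 2(15.994915)
    = 72.000000 + 12.093900 + 31.989830 = 116.083730

116.0837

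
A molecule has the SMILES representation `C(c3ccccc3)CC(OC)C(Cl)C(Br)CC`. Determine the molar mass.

319.67 g/mol

Atom tally by fragment:
  C6H5CH2 → C:7 H:7
  CH2 → C:1 H:2
  CH(OCH3) → C:2 H:4 O:1
  CH(Cl) → C:1 H:1 Cl:1
  CH(Br) → C:1 H:1 Br:1
  CH2 → C:1 H:2
  CH3 → C:1 H:3
Element totals:
  C: 14
  H: 20
  Br: 1
  Cl: 1
  O: 1
Molecular formula: C14H20BrClO.
  M = 14(12.011) + 20(1.008) + 79.904 + 35.45 + 15.999
    = 168.154 + 20.160 + 79.904 + 35.450 + 15.999 = 319.667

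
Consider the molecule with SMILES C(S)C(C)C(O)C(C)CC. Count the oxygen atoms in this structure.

Atom tally by fragment:
  HSCH2 → C:1 H:3 S:1
  CH(CH3) → C:2 H:4
  CH(OH) → C:1 H:2 O:1
  CH(CH3) → C:2 H:4
  CH2 → C:1 H:2
  CH3 → C:1 H:3
Element totals:
  C: 8
  H: 18
  O: 1
  S: 1

1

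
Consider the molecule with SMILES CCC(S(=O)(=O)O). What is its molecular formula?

Atom tally by fragment:
  CH3 → C:1 H:3
  CH2 → C:1 H:2
  CH2SO3H → C:1 H:3 S:1 O:3
Element totals:
  C: 3
  H: 8
  O: 3
  S: 1

C3H8O3S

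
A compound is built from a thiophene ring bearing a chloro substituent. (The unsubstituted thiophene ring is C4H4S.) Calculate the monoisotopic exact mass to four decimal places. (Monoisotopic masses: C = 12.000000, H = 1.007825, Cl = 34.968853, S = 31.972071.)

Atom tally by fragment:
  thiophene ring core → C:4 H:4 S:1
  (− 1 ring H displaced by substituents)
  + Cl → Cl:1
Element totals:
  C: 4
  H: 3
  Cl: 1
  S: 1
Molecular formula: C4H3ClS.
  M = 4(12.0) + 3(1.007825) + 34.968853 + 31.972071
    = 48.000000 + 3.023475 + 34.968853 + 31.972071 = 117.964399

117.9644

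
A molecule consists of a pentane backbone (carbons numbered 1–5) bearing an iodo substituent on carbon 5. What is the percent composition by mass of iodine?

Atom tally by fragment:
  CH3 → C:1 H:3
  CH2 → C:1 H:2
  CH2 → C:1 H:2
  CH2 → C:1 H:2
  CH2I → C:1 H:2 I:1
Element totals:
  C: 5
  H: 11
  I: 1
Molecular formula: C5H11I.
Molar mass = 198.047 g/mol.
Mass from I: 1 × 126.904 = 126.904 g/mol.
%I = 126.904 / 198.047 × 100 = 64.08%.

64.08%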